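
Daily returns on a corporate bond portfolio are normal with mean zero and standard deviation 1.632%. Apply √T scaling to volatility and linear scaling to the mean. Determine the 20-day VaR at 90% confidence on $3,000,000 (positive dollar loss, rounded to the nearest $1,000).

At 90%, z = 1.282.
σ_{20d} = 1.632% × √20 = 7.299%.
VaR = 1.282 × 7.299% = 9.357%.
On $3,000,000: 0.09357 × $3,000,000 = $280,710.

$281,000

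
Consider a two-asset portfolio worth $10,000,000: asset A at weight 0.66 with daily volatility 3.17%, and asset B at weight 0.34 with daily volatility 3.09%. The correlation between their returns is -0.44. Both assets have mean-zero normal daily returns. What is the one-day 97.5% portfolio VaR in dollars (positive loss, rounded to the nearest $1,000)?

$369,000

σ_p² = 0.66²·3.17² + 0.34²·3.09² + 2·-0.44·0.66·0.34·3.17·3.09 = 3.5468 (%²).
σ_p = √3.5468 = 1.883%.
At 97.5%, z = 1.960.
VaR = 1.960 × 1.883% = 3.691%; on $10,000,000 that is $369,100.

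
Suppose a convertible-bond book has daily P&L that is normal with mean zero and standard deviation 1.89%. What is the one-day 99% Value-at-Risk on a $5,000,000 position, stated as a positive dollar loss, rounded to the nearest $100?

$219,800

At 99% one-sided, z = 2.326.
VaR = z·σ = 2.326 × 1.89% = 4.396%.
On $5,000,000: 0.04396 × $5,000,000 = $219,800.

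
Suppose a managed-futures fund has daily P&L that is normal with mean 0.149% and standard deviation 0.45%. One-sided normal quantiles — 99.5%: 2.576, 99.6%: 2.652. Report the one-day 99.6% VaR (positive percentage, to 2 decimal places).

1.04%

VaR = −μ + z·σ = −(0.149%) + 2.652 × 0.45% = 1.044%.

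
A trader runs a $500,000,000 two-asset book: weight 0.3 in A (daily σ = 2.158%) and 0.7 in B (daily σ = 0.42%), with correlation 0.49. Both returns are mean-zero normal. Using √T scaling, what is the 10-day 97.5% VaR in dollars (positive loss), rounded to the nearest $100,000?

σ_p = √(0.3²·2.158² + 0.7²·0.42² + 2·0.49·0.3·0.7·2.158·0.42) = 0.832%.
σ_{10d} = 0.832% × √10 = 2.631%.
z(97.5%) = 1.960.
VaR = 1.960 × 2.631% = 5.157%; on $500,000,000 that is $25,785,000.

$25,800,000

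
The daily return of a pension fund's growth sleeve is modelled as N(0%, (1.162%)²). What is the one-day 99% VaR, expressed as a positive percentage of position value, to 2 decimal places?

2.70%

At 99% one-sided, z = 2.326.
VaR = z·σ = 2.326 × 1.162% = 2.703%.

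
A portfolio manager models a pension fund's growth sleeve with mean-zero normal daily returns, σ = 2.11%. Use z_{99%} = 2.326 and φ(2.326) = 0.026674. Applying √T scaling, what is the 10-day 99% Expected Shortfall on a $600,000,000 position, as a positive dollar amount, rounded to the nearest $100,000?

σ_{10d} = 2.11% × √10 = 6.672%.
ES multiplier = φ(z)/(1−α) = 0.026674/0.01 = 2.667.
ES = 6.672% × 2.667 = 17.794%; on $600,000,000: $106,764,000.

$106,800,000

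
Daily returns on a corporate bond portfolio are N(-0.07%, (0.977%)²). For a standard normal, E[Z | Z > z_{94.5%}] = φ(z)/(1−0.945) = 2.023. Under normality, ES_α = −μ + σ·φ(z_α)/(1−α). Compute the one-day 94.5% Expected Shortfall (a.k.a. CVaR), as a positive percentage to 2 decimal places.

2.05%

ES = −(-0.07%) + 0.977% × 2.023 = 2.046%.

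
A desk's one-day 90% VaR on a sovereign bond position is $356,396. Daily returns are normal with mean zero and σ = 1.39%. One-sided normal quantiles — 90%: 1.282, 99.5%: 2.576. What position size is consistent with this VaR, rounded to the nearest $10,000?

$20,000,000

VaR as a fraction of value: z·σ = 1.282 × 1.39% = 1.78198%.
Position = $356,396 / 0.0178198 = $20,000,000.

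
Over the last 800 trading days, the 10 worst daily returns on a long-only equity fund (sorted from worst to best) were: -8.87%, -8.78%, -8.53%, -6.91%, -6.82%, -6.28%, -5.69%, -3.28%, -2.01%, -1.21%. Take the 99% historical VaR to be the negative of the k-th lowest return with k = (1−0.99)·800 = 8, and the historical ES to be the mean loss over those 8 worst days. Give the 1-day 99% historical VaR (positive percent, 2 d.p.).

k = 8; the 8th lowest return is -3.28%, so VaR = 3.28%.

3.28%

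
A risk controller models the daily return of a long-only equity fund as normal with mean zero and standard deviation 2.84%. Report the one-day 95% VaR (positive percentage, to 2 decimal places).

At 95% one-sided, z = 1.645.
VaR = z·σ = 1.645 × 2.84% = 4.672%.

4.67%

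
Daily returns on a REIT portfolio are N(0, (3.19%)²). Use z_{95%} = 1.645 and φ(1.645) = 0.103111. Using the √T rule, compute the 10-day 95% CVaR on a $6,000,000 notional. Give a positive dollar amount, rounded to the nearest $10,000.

$1,250,000

σ_{10d} = 3.19% × √10 = 10.088%.
ES multiplier = φ(z)/(1−α) = 0.103111/0.05 = 2.062.
ES = 10.088% × 2.062 = 20.801%; on $6,000,000: $1,248,060.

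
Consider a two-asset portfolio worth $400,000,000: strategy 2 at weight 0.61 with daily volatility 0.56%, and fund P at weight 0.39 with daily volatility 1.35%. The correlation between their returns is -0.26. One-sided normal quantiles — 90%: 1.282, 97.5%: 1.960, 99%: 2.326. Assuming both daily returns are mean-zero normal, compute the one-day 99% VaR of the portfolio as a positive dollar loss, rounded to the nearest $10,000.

σ_p² = 0.61²·0.56² + 0.39²·1.35² + 2·-0.26·0.61·0.39·0.56·1.35 = 0.3004 (%²).
σ_p = √0.3004 = 0.548%.
VaR = 2.326 × 0.548% = 1.275%; on $400,000,000 that is $5,100,000.

$5,100,000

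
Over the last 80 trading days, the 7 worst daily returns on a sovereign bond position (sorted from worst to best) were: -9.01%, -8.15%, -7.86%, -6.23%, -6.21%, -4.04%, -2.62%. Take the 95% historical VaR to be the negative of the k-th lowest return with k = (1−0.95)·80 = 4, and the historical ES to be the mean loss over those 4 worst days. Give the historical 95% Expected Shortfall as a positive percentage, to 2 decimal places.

7.81%

The 4 worst returns sum to -31.25%.
ES = −(-31.25%) / 4 = 7.8125% ≈ 7.81%.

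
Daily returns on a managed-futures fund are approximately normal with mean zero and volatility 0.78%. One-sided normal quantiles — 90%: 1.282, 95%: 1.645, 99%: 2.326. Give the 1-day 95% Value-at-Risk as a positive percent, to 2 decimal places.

1.28%

VaR = z·σ = 1.645 × 0.78% = 1.283%.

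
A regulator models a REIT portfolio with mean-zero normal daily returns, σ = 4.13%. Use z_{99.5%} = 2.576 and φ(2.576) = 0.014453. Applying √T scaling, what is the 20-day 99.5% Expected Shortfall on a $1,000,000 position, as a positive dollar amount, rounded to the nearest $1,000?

$534,000

σ_{20d} = 4.13% × √20 = 18.470%.
ES multiplier = φ(z)/(1−α) = 0.014453/0.005 = 2.891.
ES = 18.470% × 2.891 = 53.397%; on $1,000,000: $533,970.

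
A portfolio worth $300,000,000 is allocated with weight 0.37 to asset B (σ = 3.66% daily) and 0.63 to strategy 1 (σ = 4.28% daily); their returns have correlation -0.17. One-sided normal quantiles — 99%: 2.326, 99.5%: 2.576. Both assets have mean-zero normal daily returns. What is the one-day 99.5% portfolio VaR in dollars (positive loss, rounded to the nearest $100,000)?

σ_p² = 0.37²·3.66² + 0.63²·4.28² + 2·-0.17·0.37·0.63·3.66·4.28 = 7.8629 (%²).
σ_p = √7.8629 = 2.804%.
VaR = 2.576 × 2.804% = 7.223%; on $300,000,000 that is $21,669,000.

$21,700,000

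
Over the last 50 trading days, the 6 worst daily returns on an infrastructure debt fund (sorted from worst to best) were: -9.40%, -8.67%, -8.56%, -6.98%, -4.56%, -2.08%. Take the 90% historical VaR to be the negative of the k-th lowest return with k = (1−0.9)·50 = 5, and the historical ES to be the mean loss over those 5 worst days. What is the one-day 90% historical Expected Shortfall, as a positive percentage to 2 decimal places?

7.63%

The 5 worst returns sum to -38.17%.
ES = −(-38.17%) / 5 = 7.634% ≈ 7.63%.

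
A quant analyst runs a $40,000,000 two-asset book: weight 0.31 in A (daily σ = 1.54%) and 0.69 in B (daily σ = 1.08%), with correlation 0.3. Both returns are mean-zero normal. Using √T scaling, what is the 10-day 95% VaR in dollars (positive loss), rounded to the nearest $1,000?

σ_p = √(0.31²·1.54² + 0.69²·1.08² + 2·0.3·0.31·0.69·1.54·1.08) = 0.998%.
σ_{10d} = 0.998% × √10 = 3.156%.
z(95%) = 1.645.
VaR = 1.645 × 3.156% = 5.192%; on $40,000,000 that is $2,076,800.

$2,077,000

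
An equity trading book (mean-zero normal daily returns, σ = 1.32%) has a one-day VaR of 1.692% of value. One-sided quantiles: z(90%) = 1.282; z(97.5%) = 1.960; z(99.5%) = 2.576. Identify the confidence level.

Implied z = VaR/σ = 1.692 / 1.32 = 1.282.
This matches z(90%) = 1.282.

90%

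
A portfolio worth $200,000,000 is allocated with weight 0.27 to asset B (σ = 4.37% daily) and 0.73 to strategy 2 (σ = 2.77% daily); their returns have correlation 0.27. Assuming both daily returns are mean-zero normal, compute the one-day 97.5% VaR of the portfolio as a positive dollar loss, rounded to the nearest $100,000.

$10,200,000

σ_p² = 0.27²·4.37² + 0.73²·2.77² + 2·0.27·0.27·0.73·4.37·2.77 = 6.7694 (%²).
σ_p = √6.7694 = 2.602%.
At 97.5%, z = 1.960.
VaR = 1.960 × 2.602% = 5.100%; on $200,000,000 that is $10,200,000.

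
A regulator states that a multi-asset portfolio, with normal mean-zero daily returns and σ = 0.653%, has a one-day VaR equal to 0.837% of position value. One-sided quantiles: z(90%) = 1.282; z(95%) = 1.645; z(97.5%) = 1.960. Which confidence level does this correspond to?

90%

Implied z = VaR/σ = 0.837 / 0.653 = 1.282.
This matches z(90%) = 1.282.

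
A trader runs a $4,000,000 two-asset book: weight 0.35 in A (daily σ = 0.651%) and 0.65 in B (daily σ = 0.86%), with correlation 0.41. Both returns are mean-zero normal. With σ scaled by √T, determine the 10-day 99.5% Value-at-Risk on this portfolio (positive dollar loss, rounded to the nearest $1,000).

σ_p = √(0.35²·0.651² + 0.65²·0.86² + 2·0.41·0.35·0.65·0.651·0.86) = 0.685%.
σ_{10d} = 0.685% × √10 = 2.166%.
z(99.5%) = 2.576.
VaR = 2.576 × 2.166% = 5.580%; on $4,000,000 that is $223,200.

$223,000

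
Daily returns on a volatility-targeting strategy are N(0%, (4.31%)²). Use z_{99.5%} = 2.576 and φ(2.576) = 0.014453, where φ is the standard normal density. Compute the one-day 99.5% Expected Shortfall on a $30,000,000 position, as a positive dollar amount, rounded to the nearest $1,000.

Tail multiplier: φ(z)/(1−α) = 0.014453 / 0.005 = 2.891.
ES = 4.31% × 2.891 = 12.460%.
On $30,000,000: 0.12460 × $30,000,000 = $3,738,000.

$3,738,000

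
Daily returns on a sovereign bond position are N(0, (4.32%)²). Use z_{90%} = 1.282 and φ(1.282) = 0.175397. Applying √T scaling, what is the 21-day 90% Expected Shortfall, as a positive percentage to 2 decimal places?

34.72%

σ_{21d} = 4.32% × √21 = 19.797%.
ES multiplier = φ(z)/(1−α) = 0.175397/0.1 = 1.754.
ES = 19.797% × 1.754 = 34.724%.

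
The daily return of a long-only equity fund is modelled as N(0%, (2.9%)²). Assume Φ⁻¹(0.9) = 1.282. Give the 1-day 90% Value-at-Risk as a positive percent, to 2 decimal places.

3.72%

VaR = z·σ = 1.282 × 2.9% = 3.718%.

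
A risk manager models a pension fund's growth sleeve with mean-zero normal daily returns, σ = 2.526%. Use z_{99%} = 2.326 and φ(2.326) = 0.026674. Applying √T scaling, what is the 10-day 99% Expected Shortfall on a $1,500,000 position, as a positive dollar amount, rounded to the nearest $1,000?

$320,000

σ_{10d} = 2.526% × √10 = 7.988%.
ES multiplier = φ(z)/(1−α) = 0.026674/0.01 = 2.667.
ES = 7.988% × 2.667 = 21.304%; on $1,500,000: $319,560.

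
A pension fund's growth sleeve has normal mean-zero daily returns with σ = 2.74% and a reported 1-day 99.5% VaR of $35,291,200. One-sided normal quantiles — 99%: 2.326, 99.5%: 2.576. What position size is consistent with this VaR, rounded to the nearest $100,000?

$500,000,000

VaR as a fraction of value: z·σ = 2.576 × 2.74% = 7.05824%.
Position = $35,291,200 / 0.0705824 = $500,000,000.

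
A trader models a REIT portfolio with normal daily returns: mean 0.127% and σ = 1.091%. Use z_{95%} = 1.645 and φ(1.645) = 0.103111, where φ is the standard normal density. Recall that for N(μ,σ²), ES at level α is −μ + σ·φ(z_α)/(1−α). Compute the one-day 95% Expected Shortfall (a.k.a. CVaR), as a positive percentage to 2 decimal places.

2.12%

Tail multiplier: φ(z)/(1−α) = 0.103111 / 0.05 = 2.062.
ES = −(0.127%) + 1.091% × 2.062 = 2.123%.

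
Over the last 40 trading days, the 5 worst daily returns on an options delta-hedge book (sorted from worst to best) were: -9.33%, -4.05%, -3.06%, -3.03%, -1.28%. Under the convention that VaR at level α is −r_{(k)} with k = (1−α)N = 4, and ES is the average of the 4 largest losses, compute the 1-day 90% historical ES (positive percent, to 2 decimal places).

4.87%

The 4 worst returns sum to -19.47%.
ES = −(-19.47%) / 4 = 4.8675% ≈ 4.87%.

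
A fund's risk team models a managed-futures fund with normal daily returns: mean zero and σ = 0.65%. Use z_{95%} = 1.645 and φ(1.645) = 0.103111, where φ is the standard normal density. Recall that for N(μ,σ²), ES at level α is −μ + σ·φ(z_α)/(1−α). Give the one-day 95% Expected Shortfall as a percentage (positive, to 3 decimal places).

1.340%

Tail multiplier: φ(z)/(1−α) = 0.103111 / 0.05 = 2.062.
ES = 0.65% × 2.062 = 1.340%.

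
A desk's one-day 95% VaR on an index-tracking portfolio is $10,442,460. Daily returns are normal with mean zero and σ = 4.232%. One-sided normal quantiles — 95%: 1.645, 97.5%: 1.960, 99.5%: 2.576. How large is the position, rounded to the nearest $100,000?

VaR as a fraction of value: z·σ = 1.645 × 4.232% = 6.96164%.
Position = $10,442,460 / 0.0696164 = $150,000,000.

$150,000,000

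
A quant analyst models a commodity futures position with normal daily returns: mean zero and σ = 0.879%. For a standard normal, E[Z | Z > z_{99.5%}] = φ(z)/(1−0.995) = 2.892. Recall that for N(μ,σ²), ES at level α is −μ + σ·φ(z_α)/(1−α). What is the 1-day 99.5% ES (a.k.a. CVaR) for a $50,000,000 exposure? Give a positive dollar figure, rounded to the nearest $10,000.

$1,270,000

ES = 0.879% × 2.892 = 2.542%.
On $50,000,000: 0.02542 × $50,000,000 = $1,271,000.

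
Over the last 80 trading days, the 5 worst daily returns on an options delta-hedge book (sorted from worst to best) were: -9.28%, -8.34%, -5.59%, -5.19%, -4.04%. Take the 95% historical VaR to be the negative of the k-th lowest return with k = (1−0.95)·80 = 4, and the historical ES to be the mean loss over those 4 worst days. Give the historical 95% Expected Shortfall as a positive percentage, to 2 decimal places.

7.10%

The 4 worst returns sum to -28.40%.
ES = −(-28.40%) / 4 = 7.1% ≈ 7.10%.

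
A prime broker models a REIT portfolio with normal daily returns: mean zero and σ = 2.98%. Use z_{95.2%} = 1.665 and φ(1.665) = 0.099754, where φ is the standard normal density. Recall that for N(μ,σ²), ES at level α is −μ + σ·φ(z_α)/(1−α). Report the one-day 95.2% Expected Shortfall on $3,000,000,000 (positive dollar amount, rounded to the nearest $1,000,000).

$186,000,000

Tail multiplier: φ(z)/(1−α) = 0.099754 / 0.048 = 2.078.
ES = 2.98% × 2.078 = 6.192%.
On $3,000,000,000: 0.06192 × $3,000,000,000 = $185,760,000.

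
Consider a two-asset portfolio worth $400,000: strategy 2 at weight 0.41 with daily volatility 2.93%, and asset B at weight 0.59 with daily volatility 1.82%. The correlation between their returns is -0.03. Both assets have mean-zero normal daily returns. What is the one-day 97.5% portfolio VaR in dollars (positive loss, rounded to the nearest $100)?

σ_p² = 0.41²·2.93² + 0.59²·1.82² + 2·-0.03·0.41·0.59·2.93·1.82 = 2.5188 (%²).
σ_p = √2.5188 = 1.587%.
At 97.5%, z = 1.960.
VaR = 1.960 × 1.587% = 3.111%; on $400,000 that is $12,444.

$12,400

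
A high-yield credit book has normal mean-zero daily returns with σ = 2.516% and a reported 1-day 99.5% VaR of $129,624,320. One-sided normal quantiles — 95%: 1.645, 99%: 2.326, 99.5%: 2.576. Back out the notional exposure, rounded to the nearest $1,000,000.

VaR as a fraction of value: z·σ = 2.576 × 2.516% = 6.48122%.
Position = $129,624,320 / 0.0648122 = $2,000,000,000.

$2,000,000,000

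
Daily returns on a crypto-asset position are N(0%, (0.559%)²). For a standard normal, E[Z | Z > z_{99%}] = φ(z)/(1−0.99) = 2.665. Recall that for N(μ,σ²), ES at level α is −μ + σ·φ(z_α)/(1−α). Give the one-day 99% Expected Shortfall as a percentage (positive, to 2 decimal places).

1.49%

ES = 0.559% × 2.665 = 1.490%.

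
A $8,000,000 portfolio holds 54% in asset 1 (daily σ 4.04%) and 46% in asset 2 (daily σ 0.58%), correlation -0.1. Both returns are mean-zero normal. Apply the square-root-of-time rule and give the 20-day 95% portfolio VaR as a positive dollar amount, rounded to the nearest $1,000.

σ_p = √(0.54²·4.04² + 0.46²·0.58² + 2·-0.1·0.54·0.46·4.04·0.58) = 2.171%.
σ_{20d} = 2.171% × √20 = 9.709%.
z(95%) = 1.645.
VaR = 1.645 × 9.709% = 15.971%; on $8,000,000 that is $1,277,680.

$1,278,000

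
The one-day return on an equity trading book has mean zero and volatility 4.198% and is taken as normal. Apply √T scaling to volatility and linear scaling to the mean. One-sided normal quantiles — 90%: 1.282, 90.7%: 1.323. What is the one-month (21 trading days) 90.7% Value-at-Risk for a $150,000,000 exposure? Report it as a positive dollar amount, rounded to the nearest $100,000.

σ_{21d} = 4.198% × √21 = 19.238%.
VaR = 1.323 × 19.238% = 25.452%.
On $150,000,000: 0.25452 × $150,000,000 = $38,178,000.

$38,200,000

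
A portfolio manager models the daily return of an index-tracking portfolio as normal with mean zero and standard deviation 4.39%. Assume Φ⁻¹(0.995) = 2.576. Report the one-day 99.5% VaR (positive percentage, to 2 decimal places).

11.31%

VaR = z·σ = 2.576 × 4.39% = 11.309%.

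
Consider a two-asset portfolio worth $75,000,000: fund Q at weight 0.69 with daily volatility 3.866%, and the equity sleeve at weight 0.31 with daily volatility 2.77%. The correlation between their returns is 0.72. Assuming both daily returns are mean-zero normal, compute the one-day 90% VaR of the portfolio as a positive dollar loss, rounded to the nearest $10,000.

σ_p² = 0.69²·3.866² + 0.31²·2.77² + 2·0.72·0.69·0.31·3.866·2.77 = 11.1516 (%²).
σ_p = √11.1516 = 3.339%.
At 90%, z = 1.282.
VaR = 1.282 × 3.339% = 4.281%; on $75,000,000 that is $3,210,750.

$3,210,000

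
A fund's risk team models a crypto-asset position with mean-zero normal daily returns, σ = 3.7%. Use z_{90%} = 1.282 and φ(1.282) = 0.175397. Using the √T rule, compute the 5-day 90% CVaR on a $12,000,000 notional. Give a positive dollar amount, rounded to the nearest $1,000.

$1,741,000

σ_{5d} = 3.7% × √5 = 8.273%.
ES multiplier = φ(z)/(1−α) = 0.175397/0.1 = 1.754.
ES = 8.273% × 1.754 = 14.511%; on $12,000,000: $1,741,320.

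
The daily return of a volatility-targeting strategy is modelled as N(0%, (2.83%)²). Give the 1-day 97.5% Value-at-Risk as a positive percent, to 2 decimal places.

At 97.5% one-sided, z = 1.960.
VaR = z·σ = 1.960 × 2.83% = 5.547%.

5.55%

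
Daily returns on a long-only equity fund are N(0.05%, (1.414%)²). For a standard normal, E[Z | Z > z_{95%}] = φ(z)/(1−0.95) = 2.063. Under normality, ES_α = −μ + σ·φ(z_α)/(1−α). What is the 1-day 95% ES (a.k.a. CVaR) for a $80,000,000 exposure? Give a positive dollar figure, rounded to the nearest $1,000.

$2,294,000

ES = −(0.05%) + 1.414% × 2.063 = 2.867%.
On $80,000,000: 0.02867 × $80,000,000 = $2,293,600.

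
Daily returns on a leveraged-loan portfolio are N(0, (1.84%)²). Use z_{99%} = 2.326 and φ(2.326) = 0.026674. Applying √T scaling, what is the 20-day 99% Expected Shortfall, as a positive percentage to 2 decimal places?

21.95%

σ_{20d} = 1.84% × √20 = 8.229%.
ES multiplier = φ(z)/(1−α) = 0.026674/0.01 = 2.667.
ES = 8.229% × 2.667 = 21.947%.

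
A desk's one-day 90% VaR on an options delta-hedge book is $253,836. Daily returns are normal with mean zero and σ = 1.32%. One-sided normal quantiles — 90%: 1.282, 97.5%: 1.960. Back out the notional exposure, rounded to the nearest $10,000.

$15,000,000

VaR as a fraction of value: z·σ = 1.282 × 1.32% = 1.69224%.
Position = $253,836 / 0.0169224 = $15,000,000.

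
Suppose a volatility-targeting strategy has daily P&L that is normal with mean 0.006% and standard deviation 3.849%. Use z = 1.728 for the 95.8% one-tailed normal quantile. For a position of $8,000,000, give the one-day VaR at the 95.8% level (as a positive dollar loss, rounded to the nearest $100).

$531,600

VaR = −μ + z·σ = −(0.006%) + 1.728 × 3.849% = 6.645%.
On $8,000,000: 0.06645 × $8,000,000 = $531,600.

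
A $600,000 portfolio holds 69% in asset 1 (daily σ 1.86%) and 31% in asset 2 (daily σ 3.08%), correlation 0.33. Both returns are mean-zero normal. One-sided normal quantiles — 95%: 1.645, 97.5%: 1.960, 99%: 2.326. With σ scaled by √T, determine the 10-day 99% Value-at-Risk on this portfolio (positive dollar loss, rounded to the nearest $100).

$81,000

σ_p = √(0.69²·1.86² + 0.31²·3.08² + 2·0.33·0.69·0.31·1.86·3.08) = 1.835%.
σ_{10d} = 1.835% × √10 = 5.803%.
VaR = 2.326 × 5.803% = 13.498%; on $600,000 that is $80,988.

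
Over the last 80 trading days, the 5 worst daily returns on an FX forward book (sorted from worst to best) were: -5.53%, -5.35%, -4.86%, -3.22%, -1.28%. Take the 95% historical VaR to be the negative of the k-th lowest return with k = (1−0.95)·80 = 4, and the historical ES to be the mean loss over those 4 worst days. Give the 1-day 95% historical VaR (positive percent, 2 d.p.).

k = 4; the 4th lowest return is -3.22%, so VaR = 3.22%.

3.22%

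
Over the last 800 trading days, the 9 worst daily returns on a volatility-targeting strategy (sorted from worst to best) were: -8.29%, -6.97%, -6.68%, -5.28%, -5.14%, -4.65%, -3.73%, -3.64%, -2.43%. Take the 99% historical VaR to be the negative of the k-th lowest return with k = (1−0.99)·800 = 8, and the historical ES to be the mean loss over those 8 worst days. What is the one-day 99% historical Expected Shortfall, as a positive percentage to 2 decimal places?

The 8 worst returns sum to -44.38%.
ES = −(-44.38%) / 8 = 5.5475% ≈ 5.55%.

5.55%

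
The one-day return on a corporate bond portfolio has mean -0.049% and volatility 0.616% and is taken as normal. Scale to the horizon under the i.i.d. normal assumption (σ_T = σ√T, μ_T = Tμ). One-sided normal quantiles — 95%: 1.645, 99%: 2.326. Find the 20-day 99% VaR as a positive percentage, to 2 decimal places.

7.39%

σ_{20d} = 0.616% × √20 = 2.755%; μ_{20d} = 20 × -0.049% = -0.980%.
VaR = −(-0.980%) + 2.326 × 2.755% = 7.388%.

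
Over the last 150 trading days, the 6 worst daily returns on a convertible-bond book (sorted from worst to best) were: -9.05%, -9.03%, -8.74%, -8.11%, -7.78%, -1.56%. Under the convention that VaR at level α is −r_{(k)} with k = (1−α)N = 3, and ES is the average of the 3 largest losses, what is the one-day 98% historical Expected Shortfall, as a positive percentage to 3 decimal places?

The 3 worst returns sum to -26.82%.
ES = −(-26.82%) / 3 = 8.94% ≈ 8.940%.

8.940%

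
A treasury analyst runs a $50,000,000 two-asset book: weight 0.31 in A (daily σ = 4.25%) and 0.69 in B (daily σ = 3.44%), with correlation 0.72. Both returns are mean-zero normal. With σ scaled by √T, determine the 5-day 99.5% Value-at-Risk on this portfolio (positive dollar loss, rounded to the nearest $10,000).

σ_p = √(0.31²·4.25² + 0.69²·3.44² + 2·0.72·0.31·0.69·4.25·3.44) = 3.446%.
σ_{5d} = 3.446% × √5 = 7.705%.
z(99.5%) = 2.576.
VaR = 2.576 × 7.705% = 19.848%; on $50,000,000 that is $9,924,000.

$9,920,000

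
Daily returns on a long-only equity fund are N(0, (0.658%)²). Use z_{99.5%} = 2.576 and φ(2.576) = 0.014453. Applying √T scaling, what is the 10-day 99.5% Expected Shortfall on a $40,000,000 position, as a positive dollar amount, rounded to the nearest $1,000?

$2,406,000

σ_{10d} = 0.658% × √10 = 2.081%.
ES multiplier = φ(z)/(1−α) = 0.014453/0.005 = 2.891.
ES = 2.081% × 2.891 = 6.016%; on $40,000,000: $2,406,400.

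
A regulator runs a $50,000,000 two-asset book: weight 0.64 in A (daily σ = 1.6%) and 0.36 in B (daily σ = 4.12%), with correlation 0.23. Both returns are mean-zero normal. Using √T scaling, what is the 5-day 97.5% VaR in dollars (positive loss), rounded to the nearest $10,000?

$4,350,000

σ_p = √(0.64²·1.6² + 0.36²·4.12² + 2·0.23·0.64·0.36·1.6·4.12) = 1.987%.
σ_{5d} = 1.987% × √5 = 4.443%.
z(97.5%) = 1.960.
VaR = 1.960 × 4.443% = 8.708%; on $50,000,000 that is $4,354,000.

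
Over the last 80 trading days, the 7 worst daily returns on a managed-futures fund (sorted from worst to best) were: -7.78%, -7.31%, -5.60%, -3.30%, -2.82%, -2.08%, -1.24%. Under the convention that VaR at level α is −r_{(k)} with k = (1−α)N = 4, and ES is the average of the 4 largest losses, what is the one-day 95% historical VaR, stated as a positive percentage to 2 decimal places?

k = 4; the 4th lowest return is -3.30%, so VaR = 3.30%.

3.30%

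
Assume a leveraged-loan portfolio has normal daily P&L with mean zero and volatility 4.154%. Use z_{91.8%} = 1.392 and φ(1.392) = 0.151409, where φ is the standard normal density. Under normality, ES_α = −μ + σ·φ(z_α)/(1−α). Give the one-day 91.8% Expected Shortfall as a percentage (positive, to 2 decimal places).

Tail multiplier: φ(z)/(1−α) = 0.151409 / 0.082 = 1.846.
ES = 4.154% × 1.846 = 7.668%.

7.67%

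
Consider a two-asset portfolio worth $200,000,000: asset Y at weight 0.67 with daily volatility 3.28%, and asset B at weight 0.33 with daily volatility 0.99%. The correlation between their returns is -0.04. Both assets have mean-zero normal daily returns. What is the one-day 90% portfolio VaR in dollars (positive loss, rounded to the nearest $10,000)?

$5,660,000

σ_p² = 0.67²·3.28² + 0.33²·0.99² + 2·-0.04·0.67·0.33·3.28·0.99 = 4.8787 (%²).
σ_p = √4.8787 = 2.209%.
At 90%, z = 1.282.
VaR = 1.282 × 2.209% = 2.832%; on $200,000,000 that is $5,664,000.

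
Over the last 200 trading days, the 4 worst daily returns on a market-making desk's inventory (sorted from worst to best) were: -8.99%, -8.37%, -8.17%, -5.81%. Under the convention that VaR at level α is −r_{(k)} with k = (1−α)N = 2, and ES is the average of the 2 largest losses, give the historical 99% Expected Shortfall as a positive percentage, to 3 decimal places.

8.680%

The 2 worst returns sum to -17.36%.
ES = −(-17.36%) / 2 = 8.68% ≈ 8.680%.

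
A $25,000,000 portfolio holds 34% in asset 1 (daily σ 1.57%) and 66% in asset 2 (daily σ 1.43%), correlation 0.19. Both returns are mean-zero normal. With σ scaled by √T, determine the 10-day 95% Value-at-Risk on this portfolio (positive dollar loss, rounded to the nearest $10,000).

$1,520,000

σ_p = √(0.34²·1.57² + 0.66²·1.43² + 2·0.19·0.34·0.66·1.57·1.43) = 1.169%.
σ_{10d} = 1.169% × √10 = 3.697%.
z(95%) = 1.645.
VaR = 1.645 × 3.697% = 6.082%; on $25,000,000 that is $1,520,500.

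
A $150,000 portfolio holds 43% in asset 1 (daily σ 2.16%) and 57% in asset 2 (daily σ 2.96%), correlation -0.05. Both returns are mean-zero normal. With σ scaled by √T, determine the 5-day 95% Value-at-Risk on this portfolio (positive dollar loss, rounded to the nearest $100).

σ_p = √(0.43²·2.16² + 0.57²·2.96² + 2·-0.05·0.43·0.57·2.16·2.96) = 1.885%.
σ_{5d} = 1.885% × √5 = 4.215%.
z(95%) = 1.645.
VaR = 1.645 × 4.215% = 6.934%; on $150,000 that is $10,401.

$10,400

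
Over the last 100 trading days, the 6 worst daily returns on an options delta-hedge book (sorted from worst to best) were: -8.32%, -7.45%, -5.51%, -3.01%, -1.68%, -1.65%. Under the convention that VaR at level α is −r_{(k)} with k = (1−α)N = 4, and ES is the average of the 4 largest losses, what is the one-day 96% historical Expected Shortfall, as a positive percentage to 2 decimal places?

6.07%

The 4 worst returns sum to -24.29%.
ES = −(-24.29%) / 4 = 6.0725% ≈ 6.07%.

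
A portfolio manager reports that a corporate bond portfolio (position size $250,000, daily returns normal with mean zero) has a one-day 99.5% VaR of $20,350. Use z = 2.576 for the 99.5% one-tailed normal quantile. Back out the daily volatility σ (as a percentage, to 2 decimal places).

3.16%

VaR as a fraction: $20,350 / $250,000 = 8.140%.
σ = VaR / z = 8.140% / 2.576 = 3.160%.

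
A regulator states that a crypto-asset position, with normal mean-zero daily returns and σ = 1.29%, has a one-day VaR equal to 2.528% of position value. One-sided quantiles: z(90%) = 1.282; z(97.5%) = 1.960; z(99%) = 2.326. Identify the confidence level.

Implied z = VaR/σ = 2.528 / 1.29 = 1.960.
This matches z(97.5%) = 1.960.

97.5%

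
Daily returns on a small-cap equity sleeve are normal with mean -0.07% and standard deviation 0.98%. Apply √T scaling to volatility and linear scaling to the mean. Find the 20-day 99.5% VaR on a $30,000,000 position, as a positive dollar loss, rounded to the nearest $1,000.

At 99.5%, z = 2.576.
σ_{20d} = 0.98% × √20 = 4.383%; μ_{20d} = 20 × -0.07% = -1.400%.
VaR = −(-1.400%) + 2.576 × 4.383% = 12.691%.
On $30,000,000: 0.12691 × $30,000,000 = $3,807,300.

$3,807,000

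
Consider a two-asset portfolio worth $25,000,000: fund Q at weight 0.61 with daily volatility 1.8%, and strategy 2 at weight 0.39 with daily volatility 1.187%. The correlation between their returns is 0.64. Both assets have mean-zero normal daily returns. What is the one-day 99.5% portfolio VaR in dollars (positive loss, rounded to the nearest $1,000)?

σ_p² = 0.61²·1.8² + 0.39²·1.187² + 2·0.64·0.61·0.39·1.8·1.187 = 2.0705 (%²).
σ_p = √2.0705 = 1.439%.
At 99.5%, z = 2.576.
VaR = 2.576 × 1.439% = 3.707%; on $25,000,000 that is $926,750.

$927,000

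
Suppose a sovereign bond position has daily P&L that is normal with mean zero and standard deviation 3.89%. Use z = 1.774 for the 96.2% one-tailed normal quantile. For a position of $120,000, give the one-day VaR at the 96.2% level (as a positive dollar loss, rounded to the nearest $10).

$8,280

VaR = z·σ = 1.774 × 3.89% = 6.901%.
On $120,000: 0.06901 × $120,000 = $8,281.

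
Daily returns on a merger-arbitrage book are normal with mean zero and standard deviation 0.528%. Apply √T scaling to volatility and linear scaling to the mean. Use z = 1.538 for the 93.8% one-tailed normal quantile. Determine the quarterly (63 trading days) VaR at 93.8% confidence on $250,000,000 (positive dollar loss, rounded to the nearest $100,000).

σ_{63d} = 0.528% × √63 = 4.191%.
VaR = 1.538 × 4.191% = 6.446%.
On $250,000,000: 0.06446 × $250,000,000 = $16,115,000.

$16,100,000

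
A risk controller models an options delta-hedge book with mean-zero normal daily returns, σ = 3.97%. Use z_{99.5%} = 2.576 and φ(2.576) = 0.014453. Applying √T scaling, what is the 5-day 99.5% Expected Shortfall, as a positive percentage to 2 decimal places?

σ_{5d} = 3.97% × √5 = 8.877%.
ES multiplier = φ(z)/(1−α) = 0.014453/0.005 = 2.891.
ES = 8.877% × 2.891 = 25.663%.

25.66%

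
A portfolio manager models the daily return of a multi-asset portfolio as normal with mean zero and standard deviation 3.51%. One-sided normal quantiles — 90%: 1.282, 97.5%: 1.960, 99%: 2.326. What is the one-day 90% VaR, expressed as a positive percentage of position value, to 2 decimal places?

4.50%

VaR = z·σ = 1.282 × 3.51% = 4.500%.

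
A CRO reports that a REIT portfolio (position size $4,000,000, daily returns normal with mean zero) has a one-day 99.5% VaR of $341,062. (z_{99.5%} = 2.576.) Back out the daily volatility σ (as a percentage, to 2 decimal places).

VaR as a fraction: $341,062 / $4,000,000 = 8.527%.
σ = VaR / z = 8.527% / 2.576 = 3.310%.

3.31%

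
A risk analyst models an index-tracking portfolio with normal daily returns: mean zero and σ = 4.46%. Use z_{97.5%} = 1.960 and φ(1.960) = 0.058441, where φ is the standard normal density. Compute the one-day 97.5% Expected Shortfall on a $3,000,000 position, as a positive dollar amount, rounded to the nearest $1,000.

Tail multiplier: φ(z)/(1−α) = 0.058441 / 0.025 = 2.338.
ES = 4.46% × 2.338 = 10.427%.
On $3,000,000: 0.10427 × $3,000,000 = $312,810.

$313,000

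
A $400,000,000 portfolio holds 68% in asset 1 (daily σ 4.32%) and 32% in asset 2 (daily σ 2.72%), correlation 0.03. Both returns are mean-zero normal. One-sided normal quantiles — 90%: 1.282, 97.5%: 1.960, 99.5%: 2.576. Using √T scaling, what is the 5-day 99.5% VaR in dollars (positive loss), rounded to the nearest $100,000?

σ_p = √(0.68²·4.32² + 0.32²·2.72² + 2·0.03·0.68·0.32·4.32·2.72) = 3.089%.
σ_{5d} = 3.089% × √5 = 6.907%.
VaR = 2.576 × 6.907% = 17.792%; on $400,000,000 that is $71,168,000.

$71,200,000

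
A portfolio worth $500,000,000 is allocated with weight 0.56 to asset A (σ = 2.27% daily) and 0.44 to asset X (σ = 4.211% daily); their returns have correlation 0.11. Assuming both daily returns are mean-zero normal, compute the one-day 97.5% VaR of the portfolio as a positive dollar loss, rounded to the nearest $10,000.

σ_p² = 0.56²·2.27² + 0.44²·4.211² + 2·0.11·0.56·0.44·2.27·4.211 = 5.5671 (%²).
σ_p = √5.5671 = 2.359%.
At 97.5%, z = 1.960.
VaR = 1.960 × 2.359% = 4.624%; on $500,000,000 that is $23,120,000.

$23,120,000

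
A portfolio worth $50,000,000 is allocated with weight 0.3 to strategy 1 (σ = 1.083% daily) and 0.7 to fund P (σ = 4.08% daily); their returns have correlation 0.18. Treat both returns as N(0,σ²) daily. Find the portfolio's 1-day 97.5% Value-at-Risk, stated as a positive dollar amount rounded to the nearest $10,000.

σ_p² = 0.3²·1.083² + 0.7²·4.08² + 2·0.18·0.3·0.7·1.083·4.08 = 8.5963 (%²).
σ_p = √8.5963 = 2.932%.
At 97.5%, z = 1.960.
VaR = 1.960 × 2.932% = 5.747%; on $50,000,000 that is $2,873,500.

$2,870,000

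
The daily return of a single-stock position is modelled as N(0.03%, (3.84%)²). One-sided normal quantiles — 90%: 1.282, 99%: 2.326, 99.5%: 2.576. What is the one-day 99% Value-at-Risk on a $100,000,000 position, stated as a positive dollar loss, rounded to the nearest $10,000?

$8,900,000

VaR = −μ + z·σ = −(0.03%) + 2.326 × 3.84% = 8.902%.
On $100,000,000: 0.08902 × $100,000,000 = $8,902,000.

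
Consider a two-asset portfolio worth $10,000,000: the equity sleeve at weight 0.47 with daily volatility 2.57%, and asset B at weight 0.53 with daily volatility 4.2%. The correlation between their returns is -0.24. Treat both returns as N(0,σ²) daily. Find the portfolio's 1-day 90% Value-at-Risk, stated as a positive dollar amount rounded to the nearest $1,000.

$290,000

σ_p² = 0.47²·2.57² + 0.53²·4.2² + 2·-0.24·0.47·0.53·2.57·4.2 = 5.1235 (%²).
σ_p = √5.1235 = 2.264%.
At 90%, z = 1.282.
VaR = 1.282 × 2.264% = 2.902%; on $10,000,000 that is $290,200.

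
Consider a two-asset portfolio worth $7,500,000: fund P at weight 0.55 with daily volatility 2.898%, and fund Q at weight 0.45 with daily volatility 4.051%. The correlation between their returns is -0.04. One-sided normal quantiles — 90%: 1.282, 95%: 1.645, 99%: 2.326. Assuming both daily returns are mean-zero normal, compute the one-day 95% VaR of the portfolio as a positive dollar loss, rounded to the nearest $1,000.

σ_p² = 0.55²·2.898² + 0.45²·4.051² + 2·-0.04·0.55·0.45·2.898·4.051 = 5.6312 (%²).
σ_p = √5.6312 = 2.373%.
VaR = 1.645 × 2.373% = 3.904%; on $7,500,000 that is $292,800.

$293,000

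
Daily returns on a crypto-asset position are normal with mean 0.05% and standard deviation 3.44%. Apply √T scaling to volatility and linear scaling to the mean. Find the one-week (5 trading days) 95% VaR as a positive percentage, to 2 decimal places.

12.40%

At 95%, z = 1.645.
σ_{5d} = 3.44% × √5 = 7.692%; μ_{5d} = 5 × 0.05% = 0.250%.
VaR = −(0.250%) + 1.645 × 7.692% = 12.403%.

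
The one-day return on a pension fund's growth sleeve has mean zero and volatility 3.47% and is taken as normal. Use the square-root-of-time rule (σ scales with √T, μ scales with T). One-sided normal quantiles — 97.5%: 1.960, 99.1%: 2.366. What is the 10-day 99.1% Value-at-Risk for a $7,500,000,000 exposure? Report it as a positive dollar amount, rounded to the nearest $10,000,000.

σ_{10d} = 3.47% × √10 = 10.973%.
VaR = 2.366 × 10.973% = 25.962%.
On $7,500,000,000: 0.25962 × $7,500,000,000 = $1,947,150,000.

$1,950,000,000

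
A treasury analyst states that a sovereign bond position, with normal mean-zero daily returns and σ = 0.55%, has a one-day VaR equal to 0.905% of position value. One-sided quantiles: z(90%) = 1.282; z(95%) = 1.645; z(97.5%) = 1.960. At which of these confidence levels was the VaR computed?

95%

Implied z = VaR/σ = 0.905 / 0.55 = 1.645.
This matches z(95%) = 1.645.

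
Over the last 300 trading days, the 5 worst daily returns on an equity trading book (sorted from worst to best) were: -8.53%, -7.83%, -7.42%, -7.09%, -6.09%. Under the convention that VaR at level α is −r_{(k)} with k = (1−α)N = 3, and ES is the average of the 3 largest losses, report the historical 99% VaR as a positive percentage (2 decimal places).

7.42%

k = 3; the 3rd lowest return is -7.42%, so VaR = 7.42%.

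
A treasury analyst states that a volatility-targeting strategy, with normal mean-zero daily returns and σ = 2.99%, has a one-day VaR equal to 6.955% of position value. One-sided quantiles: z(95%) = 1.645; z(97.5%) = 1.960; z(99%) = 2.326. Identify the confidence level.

Implied z = VaR/σ = 6.955 / 2.99 = 2.326.
This matches z(99%) = 2.326.

99%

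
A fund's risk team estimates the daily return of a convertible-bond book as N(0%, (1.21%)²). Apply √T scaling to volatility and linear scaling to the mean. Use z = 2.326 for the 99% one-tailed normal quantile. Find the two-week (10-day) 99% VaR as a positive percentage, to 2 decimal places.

σ_{10d} = 1.21% × √10 = 3.826%.
VaR = 2.326 × 3.826% = 8.899%.

8.90%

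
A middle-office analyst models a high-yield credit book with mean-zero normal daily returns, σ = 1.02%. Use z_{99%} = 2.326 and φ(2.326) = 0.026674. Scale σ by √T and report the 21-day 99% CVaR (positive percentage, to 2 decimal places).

σ_{21d} = 1.02% × √21 = 4.674%.
ES multiplier = φ(z)/(1−α) = 0.026674/0.01 = 2.667.
ES = 4.674% × 2.667 = 12.466%.

12.47%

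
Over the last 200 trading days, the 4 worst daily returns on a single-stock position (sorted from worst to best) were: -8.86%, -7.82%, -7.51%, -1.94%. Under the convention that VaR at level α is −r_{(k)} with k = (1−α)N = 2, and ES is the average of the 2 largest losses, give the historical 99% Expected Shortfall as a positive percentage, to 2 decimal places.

8.34%

The 2 worst returns sum to -16.68%.
ES = −(-16.68%) / 2 = 8.34%.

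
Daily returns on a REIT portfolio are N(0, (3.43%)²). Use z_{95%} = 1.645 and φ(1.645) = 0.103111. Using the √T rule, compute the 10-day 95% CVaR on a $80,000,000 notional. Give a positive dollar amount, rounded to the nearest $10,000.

σ_{10d} = 3.43% × √10 = 10.847%.
ES multiplier = φ(z)/(1−α) = 0.103111/0.05 = 2.062.
ES = 10.847% × 2.062 = 22.367%; on $80,000,000: $17,893,600.

$17,890,000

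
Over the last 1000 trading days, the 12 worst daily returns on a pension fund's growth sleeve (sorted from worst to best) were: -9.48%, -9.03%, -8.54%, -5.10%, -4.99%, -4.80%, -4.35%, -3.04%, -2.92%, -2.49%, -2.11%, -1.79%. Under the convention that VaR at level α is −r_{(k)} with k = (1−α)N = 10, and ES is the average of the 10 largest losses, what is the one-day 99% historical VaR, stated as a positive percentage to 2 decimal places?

k = 10; the 10th lowest return is -2.49%, so VaR = 2.49%.

2.49%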